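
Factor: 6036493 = 157^1*38449^1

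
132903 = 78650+54253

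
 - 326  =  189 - 515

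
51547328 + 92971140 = 144518468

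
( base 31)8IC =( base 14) 301c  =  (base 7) 33035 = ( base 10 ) 8258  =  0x2042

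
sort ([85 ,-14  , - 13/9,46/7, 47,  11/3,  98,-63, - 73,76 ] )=[  -  73,-63, - 14,-13/9,11/3, 46/7,  47, 76, 85, 98]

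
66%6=0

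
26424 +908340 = 934764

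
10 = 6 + 4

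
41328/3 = 13776 = 13776.00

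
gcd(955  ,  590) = 5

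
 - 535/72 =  - 8 + 41/72 = - 7.43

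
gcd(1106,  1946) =14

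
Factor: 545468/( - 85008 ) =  - 77/12 = -  2^( - 2)*3^( - 1)* 7^1*11^1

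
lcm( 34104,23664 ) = 1159536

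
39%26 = 13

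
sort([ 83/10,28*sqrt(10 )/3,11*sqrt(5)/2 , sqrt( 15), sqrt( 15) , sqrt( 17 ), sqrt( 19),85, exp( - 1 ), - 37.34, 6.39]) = [ - 37.34,exp(  -  1),sqrt( 15) , sqrt(15 ),sqrt( 17),sqrt( 19),6.39,83/10,11*sqrt( 5 ) /2,  28*sqrt ( 10) /3, 85 ]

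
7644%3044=1556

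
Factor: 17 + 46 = 3^2 * 7^1 = 63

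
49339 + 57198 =106537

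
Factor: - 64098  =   - 2^1*3^3*1187^1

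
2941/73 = 2941/73 =40.29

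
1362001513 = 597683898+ 764317615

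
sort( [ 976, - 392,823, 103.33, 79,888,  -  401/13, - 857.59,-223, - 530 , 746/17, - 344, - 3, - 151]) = [ -857.59,-530,-392,-344, - 223, - 151, - 401/13, - 3,746/17, 79,103.33,823, 888,  976]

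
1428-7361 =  - 5933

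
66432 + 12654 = 79086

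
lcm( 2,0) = 0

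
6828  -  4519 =2309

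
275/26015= 5/473 = 0.01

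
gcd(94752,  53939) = 1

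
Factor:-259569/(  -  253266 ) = 2^( - 1)* 3^1*13^(-1)*17^ ( - 1)*151^1 = 453/442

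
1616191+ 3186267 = 4802458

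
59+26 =85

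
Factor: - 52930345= - 5^1 * 13^1*83^1*9811^1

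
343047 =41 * 8367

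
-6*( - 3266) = 19596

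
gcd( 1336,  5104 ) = 8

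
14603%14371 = 232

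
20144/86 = 234+10/43=234.23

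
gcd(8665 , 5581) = 1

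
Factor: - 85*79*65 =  - 5^2*13^1*17^1*79^1 = -436475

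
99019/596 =166  +  83/596 = 166.14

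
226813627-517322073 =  -290508446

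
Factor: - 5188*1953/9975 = -2^2  *3^1*5^( - 2)*19^(-1 )  *31^1*1297^1 = -  482484/475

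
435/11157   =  145/3719 = 0.04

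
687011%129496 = 39531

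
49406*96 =4742976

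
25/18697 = 25/18697 = 0.00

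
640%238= 164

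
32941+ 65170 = 98111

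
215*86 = 18490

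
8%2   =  0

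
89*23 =2047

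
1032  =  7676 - 6644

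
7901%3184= 1533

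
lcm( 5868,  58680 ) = 58680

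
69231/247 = 280 + 71/247 = 280.29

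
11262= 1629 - -9633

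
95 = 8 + 87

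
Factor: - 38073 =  - 3^1*7^3*37^1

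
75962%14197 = 4977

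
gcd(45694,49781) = 67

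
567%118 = 95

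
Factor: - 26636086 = - 2^1*13318043^1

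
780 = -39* ( - 20) 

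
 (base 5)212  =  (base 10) 57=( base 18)33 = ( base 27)23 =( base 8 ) 71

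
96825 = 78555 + 18270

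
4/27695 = 4/27695 =0.00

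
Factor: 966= 2^1*3^1*7^1*23^1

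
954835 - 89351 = 865484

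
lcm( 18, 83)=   1494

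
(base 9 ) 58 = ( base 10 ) 53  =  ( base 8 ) 65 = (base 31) 1M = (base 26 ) 21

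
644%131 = 120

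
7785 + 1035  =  8820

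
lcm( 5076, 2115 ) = 25380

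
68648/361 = 68648/361   =  190.16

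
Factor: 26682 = 2^1*3^1*4447^1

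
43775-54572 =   -  10797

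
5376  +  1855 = 7231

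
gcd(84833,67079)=1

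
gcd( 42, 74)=2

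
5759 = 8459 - 2700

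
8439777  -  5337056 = 3102721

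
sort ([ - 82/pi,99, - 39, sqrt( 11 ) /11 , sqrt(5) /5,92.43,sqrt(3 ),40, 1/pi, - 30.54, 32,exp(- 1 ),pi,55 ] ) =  [ - 39, - 30.54, - 82/pi, sqrt( 11)/11,1/pi,exp( - 1) , sqrt( 5 )/5, sqrt(3 ),pi, 32, 40 , 55,92.43,99 ] 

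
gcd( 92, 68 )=4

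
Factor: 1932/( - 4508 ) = -3^1*7^( - 1 )=- 3/7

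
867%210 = 27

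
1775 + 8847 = 10622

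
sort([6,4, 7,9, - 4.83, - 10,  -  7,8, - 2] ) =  [ - 10, - 7, - 4.83,  -  2,4,6 , 7, 8,9 ] 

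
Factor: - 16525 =  -  5^2*661^1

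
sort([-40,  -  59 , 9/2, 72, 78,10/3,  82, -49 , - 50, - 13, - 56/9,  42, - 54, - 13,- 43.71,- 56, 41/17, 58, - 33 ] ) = [-59,-56, - 54, - 50,-49,  -  43.71, - 40,-33,-13,- 13,-56/9, 41/17, 10/3, 9/2 , 42, 58,72,  78 , 82]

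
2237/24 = 93 + 5/24 = 93.21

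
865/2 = 865/2 = 432.50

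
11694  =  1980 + 9714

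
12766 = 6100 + 6666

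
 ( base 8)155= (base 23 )4H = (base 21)54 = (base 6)301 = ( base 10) 109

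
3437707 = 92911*37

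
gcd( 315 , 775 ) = 5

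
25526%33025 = 25526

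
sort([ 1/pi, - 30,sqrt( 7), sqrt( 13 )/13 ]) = [ - 30, sqrt( 13 ) /13,1/pi , sqrt( 7 )]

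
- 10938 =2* ( - 5469)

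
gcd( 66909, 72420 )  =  3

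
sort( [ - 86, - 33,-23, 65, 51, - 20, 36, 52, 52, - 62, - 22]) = [ - 86,- 62, - 33, - 23,-22, - 20,36,  51, 52 , 52,65] 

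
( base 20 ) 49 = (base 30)2T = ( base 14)65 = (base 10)89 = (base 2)1011001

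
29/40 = 29/40 =0.72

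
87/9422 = 87/9422 = 0.01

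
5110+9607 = 14717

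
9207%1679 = 812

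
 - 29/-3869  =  29/3869= 0.01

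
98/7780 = 49/3890 = 0.01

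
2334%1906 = 428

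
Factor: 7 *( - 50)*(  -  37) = 2^1*5^2* 7^1*37^1 = 12950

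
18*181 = 3258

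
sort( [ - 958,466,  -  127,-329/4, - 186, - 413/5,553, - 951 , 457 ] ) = [ - 958, - 951, - 186 , - 127 , - 413/5, - 329/4,457, 466, 553]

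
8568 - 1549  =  7019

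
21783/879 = 24 + 229/293 = 24.78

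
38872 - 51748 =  - 12876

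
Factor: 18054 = 2^1*3^2*17^1*59^1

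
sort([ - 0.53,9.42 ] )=[- 0.53 , 9.42 ]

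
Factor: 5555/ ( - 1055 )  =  -11^1 * 101^1*211^( - 1) = - 1111/211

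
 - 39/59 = - 39/59 = - 0.66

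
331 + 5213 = 5544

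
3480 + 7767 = 11247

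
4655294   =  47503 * 98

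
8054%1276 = 398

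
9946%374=222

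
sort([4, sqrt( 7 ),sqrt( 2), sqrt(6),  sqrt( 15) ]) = [ sqrt( 2),sqrt( 6),  sqrt (7),  sqrt(15) , 4]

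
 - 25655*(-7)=179585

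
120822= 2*60411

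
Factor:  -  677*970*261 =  - 2^1* 3^2*5^1*29^1 * 97^1*677^1 = -  171396090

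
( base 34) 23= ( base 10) 71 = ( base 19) 3E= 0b1000111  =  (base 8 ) 107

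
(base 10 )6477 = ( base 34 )5KH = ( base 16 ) 194d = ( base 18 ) 11HF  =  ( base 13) 2C43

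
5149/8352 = 5149/8352 = 0.62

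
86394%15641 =8189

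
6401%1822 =935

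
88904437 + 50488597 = 139393034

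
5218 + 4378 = 9596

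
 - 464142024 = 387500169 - 851642193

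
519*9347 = 4851093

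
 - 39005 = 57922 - 96927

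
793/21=37 + 16/21 = 37.76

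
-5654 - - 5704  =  50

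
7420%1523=1328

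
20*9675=193500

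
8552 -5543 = 3009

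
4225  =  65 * 65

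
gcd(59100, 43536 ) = 12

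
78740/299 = 78740/299 = 263.34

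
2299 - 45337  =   - 43038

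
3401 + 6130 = 9531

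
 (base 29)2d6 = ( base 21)4e7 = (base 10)2065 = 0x811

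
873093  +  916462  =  1789555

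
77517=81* 957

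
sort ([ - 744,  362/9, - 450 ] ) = [-744,-450,362/9]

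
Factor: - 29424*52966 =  - 1558471584 = - 2^5*3^1*71^1 * 373^1*613^1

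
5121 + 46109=51230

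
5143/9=571 + 4/9  =  571.44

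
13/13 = 1 = 1.00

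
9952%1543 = 694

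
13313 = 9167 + 4146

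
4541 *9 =40869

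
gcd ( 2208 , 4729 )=1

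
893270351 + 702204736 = 1595475087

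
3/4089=1/1363 = 0.00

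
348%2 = 0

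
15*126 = 1890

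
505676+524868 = 1030544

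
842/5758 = 421/2879=0.15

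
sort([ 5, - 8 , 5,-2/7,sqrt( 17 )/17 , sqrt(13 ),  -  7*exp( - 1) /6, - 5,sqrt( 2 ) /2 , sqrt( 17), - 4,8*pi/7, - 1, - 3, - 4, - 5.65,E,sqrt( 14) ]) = [ - 8 , - 5.65, - 5, - 4, - 4 , - 3,  -  1, - 7*exp( - 1 )/6, - 2/7 , sqrt( 17 )/17,sqrt( 2)/2,E, 8*pi/7,sqrt(13),sqrt( 14),sqrt( 17), 5, 5 ] 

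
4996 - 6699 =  - 1703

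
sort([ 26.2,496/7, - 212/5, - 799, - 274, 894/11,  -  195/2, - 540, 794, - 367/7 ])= [ - 799, - 540,-274,-195/2, -367/7,-212/5,26.2, 496/7, 894/11, 794] 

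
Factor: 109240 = 2^3*5^1*2731^1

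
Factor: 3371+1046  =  7^1*631^1 = 4417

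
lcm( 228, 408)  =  7752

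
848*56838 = 48198624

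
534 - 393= 141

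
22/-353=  - 22/353   =  - 0.06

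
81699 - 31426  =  50273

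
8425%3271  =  1883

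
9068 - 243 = 8825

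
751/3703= 751/3703 = 0.20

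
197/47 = 4 + 9/47 = 4.19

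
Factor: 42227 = 42227^1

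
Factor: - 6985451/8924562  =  -2^( - 1 ) * 3^(-2) * 11^2*101^( -1) * 4909^( - 1)*57731^1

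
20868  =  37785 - 16917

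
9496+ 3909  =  13405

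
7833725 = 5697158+2136567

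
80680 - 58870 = 21810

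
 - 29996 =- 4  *7499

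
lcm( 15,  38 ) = 570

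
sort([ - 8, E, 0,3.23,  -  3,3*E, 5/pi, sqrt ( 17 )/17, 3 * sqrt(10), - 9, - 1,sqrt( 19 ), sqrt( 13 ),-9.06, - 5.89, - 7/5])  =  [ - 9.06, - 9 ,  -  8 , - 5.89,- 3, - 7/5,  -  1, 0, sqrt( 17 )/17,5/pi, E,  3.23,sqrt(13 ),sqrt(19 ),3*E,3*sqrt( 10) ] 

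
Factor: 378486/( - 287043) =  - 2^1 * 3^2*43^1*587^( -1)  =  - 774/587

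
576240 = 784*735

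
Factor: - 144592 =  - 2^4*7^1*1291^1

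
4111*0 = 0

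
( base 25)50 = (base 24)55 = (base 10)125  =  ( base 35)3K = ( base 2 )1111101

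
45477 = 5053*9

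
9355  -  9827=  -  472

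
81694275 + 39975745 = 121670020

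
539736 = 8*67467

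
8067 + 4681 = 12748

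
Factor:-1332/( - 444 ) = 3 = 3^1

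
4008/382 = 10  +  94/191 = 10.49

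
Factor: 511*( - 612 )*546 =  - 2^3*3^3*7^2*13^1 * 17^1*73^1 = - 170751672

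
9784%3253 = 25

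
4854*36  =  174744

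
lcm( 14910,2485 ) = 14910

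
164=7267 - 7103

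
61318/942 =30659/471=65.09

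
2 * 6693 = 13386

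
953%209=117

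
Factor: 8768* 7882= 2^7*7^1 * 137^1 * 563^1 = 69109376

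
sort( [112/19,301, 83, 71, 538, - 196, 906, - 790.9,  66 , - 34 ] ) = [ - 790.9, - 196, - 34, 112/19, 66, 71, 83,  301 , 538, 906]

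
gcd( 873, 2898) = 9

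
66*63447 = 4187502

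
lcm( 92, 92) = 92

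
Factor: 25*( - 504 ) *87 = -2^3*3^3*5^2 * 7^1*29^1 = -1096200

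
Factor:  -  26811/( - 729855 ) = 3^2*5^(-1)*7^(  -  2)  =  9/245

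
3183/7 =3183/7 =454.71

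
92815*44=4083860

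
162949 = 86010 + 76939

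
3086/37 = 3086/37= 83.41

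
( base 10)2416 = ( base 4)211300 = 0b100101110000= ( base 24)44G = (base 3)10022111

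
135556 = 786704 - 651148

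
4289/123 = 34 + 107/123 = 34.87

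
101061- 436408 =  - 335347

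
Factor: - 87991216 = - 2^4*281^1 * 19571^1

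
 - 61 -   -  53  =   - 8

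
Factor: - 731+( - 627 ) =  - 1358 = - 2^1*7^1 * 97^1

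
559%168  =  55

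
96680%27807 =13259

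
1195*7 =8365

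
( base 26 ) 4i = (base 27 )4e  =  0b1111010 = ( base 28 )4A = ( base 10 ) 122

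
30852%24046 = 6806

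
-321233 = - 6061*53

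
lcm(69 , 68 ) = 4692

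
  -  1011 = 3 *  (  -  337 )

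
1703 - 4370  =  -2667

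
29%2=1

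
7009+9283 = 16292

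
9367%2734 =1165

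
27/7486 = 27/7486 = 0.00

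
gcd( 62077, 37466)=1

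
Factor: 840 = 2^3*3^1 *5^1*  7^1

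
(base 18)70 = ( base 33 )3R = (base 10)126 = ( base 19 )6C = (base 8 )176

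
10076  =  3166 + 6910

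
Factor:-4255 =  - 5^1 * 23^1 * 37^1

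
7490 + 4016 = 11506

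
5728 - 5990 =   -  262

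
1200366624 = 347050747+853315877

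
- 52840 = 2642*( - 20) 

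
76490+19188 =95678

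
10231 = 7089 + 3142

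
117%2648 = 117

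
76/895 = 76/895 = 0.08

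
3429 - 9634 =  - 6205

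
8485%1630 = 335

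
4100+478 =4578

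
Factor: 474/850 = 3^1 * 5^(-2 )*17^ ( -1)*79^1 = 237/425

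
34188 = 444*77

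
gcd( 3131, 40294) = 1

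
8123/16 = 8123/16 = 507.69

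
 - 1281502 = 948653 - 2230155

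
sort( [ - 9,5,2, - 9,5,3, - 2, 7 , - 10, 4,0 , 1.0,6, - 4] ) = [ - 10, - 9,  -  9, - 4, - 2,0, 1.0,2, 3,4,  5,5,6,  7 ]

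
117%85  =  32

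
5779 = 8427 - 2648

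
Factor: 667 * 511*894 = 304708278 = 2^1*3^1 * 7^1*23^1*29^1*73^1 *149^1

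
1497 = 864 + 633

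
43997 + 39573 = 83570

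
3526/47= 75 + 1/47 = 75.02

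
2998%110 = 28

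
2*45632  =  91264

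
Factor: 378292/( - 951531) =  - 2^2 * 3^ ( - 1)*7^( -2)*6473^(-1 )*94573^1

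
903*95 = 85785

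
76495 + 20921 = 97416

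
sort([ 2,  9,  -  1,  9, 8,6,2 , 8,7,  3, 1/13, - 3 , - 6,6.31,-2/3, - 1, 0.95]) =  [-6, - 3, - 1, - 1, - 2/3, 1/13, 0.95,2,2,3, 6,6.31,7,8,8, 9,9] 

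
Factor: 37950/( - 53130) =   -  5^1*7^( - 1) = -5/7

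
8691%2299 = 1794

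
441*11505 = 5073705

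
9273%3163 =2947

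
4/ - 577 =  - 1 + 573/577=-  0.01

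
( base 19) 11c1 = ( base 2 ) 1110100011001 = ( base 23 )E1K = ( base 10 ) 7449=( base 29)8op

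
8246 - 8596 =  - 350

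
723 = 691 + 32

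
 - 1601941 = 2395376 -3997317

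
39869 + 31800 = 71669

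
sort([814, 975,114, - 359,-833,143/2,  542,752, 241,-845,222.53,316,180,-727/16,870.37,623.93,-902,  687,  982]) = [ - 902, - 845,-833,-359,  -  727/16,143/2, 114,180, 222.53,241,316,542,623.93,687, 752,814 , 870.37,975,982] 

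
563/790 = 563/790 = 0.71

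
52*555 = 28860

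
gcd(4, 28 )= 4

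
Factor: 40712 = 2^3 * 7^1*727^1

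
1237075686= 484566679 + 752509007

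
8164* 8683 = 70888012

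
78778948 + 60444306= 139223254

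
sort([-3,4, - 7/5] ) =[ - 3, - 7/5, 4] 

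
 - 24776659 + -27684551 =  - 52461210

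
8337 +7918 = 16255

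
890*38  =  33820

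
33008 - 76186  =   - 43178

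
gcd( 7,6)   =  1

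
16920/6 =2820 = 2820.00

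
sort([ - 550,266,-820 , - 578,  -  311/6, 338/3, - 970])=[-970 ,-820, - 578, - 550, - 311/6,338/3, 266] 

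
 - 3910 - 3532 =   -  7442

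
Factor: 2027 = 2027^1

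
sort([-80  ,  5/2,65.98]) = [ - 80,5/2,65.98]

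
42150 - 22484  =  19666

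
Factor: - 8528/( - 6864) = 41/33  =  3^( - 1) * 11^ (-1 ) * 41^1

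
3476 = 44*79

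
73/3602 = 73/3602   =  0.02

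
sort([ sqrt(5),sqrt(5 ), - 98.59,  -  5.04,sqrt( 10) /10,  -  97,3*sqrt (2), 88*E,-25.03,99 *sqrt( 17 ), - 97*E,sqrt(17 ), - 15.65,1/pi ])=[  -  97*E,-98.59 ,-97, - 25.03,-15.65, - 5.04,sqrt( 10)/10, 1/pi, sqrt( 5 ), sqrt(5 ), sqrt( 17),  3*sqrt( 2),88*E , 99*sqrt ( 17 )]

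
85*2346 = 199410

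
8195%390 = 5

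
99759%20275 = 18659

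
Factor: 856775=5^2*43^1*797^1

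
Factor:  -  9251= -11^1*29^2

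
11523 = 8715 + 2808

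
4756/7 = 4756/7 =679.43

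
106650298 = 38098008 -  - 68552290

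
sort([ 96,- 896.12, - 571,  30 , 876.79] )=[-896.12,  -  571, 30,  96, 876.79 ]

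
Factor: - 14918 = - 2^1 * 7459^1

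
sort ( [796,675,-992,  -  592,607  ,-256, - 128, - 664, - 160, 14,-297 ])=[ - 992, - 664, - 592, - 297, - 256,  -  160, - 128 , 14,  607,675, 796]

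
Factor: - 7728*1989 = - 15370992 = - 2^4*3^3*7^1*13^1 *17^1*23^1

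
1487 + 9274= 10761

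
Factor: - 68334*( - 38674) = 2^2*3^1*7^1*61^1*317^1*1627^1 = 2642749116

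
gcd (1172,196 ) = 4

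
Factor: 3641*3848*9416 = 131923508288 = 2^6*11^2*13^1*37^1*107^1 *331^1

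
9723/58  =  9723/58 = 167.64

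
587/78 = 587/78 = 7.53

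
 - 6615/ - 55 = 120 + 3/11 = 120.27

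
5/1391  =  5/1391 = 0.00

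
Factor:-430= -2^1*5^1*43^1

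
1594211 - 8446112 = - 6851901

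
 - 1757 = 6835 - 8592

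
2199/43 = 51 + 6/43 = 51.14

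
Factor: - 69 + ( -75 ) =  - 144 = -  2^4*3^2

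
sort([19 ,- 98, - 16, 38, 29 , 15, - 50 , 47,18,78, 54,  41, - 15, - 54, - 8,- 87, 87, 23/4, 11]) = [ -98 , - 87, - 54,-50,-16, - 15, - 8, 23/4, 11, 15, 18, 19, 29, 38, 41, 47,54, 78,87] 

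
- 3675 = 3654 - 7329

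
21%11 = 10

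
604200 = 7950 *76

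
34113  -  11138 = 22975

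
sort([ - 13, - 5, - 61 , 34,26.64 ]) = [-61 , - 13, - 5, 26.64,  34 ] 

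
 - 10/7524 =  - 5/3762 = - 0.00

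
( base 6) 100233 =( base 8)17275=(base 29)9aa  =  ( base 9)11713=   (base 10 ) 7869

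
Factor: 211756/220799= 2^2*19^ (  -  1 )*167^1 * 317^1*11621^( - 1)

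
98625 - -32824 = 131449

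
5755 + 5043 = 10798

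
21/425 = 21/425 =0.05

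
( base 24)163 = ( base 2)1011010011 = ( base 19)201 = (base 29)OR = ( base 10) 723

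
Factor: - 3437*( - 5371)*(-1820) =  - 33597431140 = - 2^2*5^1*7^2*13^1* 41^1*131^1*491^1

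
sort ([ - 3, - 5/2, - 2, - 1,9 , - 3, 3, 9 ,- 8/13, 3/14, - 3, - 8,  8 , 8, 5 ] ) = [ - 8 , - 3, - 3 ,-3,-5/2, - 2,- 1, - 8/13,3/14,3 , 5, 8,8 , 9,9]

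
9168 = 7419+1749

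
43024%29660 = 13364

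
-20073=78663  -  98736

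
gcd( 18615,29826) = 3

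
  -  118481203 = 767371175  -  885852378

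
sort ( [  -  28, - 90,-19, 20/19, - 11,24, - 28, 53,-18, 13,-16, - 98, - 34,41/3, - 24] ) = [ - 98, - 90, - 34,-28, - 28, - 24, - 19,  -  18, - 16, - 11,20/19, 13, 41/3, 24,53]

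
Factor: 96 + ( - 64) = 32  =  2^5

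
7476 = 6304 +1172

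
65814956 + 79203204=145018160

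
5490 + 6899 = 12389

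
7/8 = 7/8 =0.88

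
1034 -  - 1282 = 2316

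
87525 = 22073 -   -  65452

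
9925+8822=18747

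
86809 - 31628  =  55181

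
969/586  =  969/586 = 1.65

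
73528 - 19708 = 53820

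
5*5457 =27285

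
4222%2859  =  1363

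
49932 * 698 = 34852536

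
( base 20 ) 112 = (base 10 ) 422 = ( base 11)354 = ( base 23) i8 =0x1A6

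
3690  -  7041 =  - 3351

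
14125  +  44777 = 58902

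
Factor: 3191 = 3191^1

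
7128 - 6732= 396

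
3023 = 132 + 2891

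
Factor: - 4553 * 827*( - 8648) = 2^3 * 23^1*29^1 *47^1*157^1 * 827^1 = 32562582488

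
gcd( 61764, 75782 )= 2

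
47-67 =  - 20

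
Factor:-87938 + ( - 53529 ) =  - 241^1 * 587^1 = - 141467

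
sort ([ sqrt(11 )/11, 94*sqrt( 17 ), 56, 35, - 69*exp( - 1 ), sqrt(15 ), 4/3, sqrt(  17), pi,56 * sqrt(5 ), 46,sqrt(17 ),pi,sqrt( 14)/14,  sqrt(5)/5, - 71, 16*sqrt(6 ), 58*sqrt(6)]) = [ - 71, - 69*exp ( - 1), sqrt ( 14 )/14, sqrt(11) /11, sqrt( 5 )/5, 4/3,pi, pi,sqrt( 15 ), sqrt(17), sqrt(17),35,16*sqrt( 6),46, 56 , 56*sqrt(5 ), 58*sqrt(6 ), 94 * sqrt ( 17 )]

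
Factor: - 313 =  - 313^1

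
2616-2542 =74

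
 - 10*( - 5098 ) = 50980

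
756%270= 216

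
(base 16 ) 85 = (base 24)5D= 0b10000101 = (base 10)133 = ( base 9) 157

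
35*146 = 5110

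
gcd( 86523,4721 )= 1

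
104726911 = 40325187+64401724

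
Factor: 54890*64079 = 3517296310 = 2^1*5^1 * 11^1*139^1*461^1*499^1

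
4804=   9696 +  - 4892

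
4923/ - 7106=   -  4923/7106 =-0.69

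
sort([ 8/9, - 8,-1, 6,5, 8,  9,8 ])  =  [-8, - 1 , 8/9, 5,6  ,  8,8,9]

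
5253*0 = 0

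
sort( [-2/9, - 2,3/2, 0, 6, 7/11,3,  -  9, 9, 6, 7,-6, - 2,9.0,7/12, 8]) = [ - 9,-6, - 2, - 2, - 2/9, 0,7/12, 7/11, 3/2,3, 6, 6, 7, 8,9,9.0 ] 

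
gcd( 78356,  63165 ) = 1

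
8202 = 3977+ 4225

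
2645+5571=8216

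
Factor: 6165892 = 2^2*293^1*5261^1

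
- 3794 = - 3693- 101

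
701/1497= 701/1497=0.47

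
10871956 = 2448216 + 8423740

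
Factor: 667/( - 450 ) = -2^( - 1)*3^(-2) * 5^( - 2)*23^1*29^1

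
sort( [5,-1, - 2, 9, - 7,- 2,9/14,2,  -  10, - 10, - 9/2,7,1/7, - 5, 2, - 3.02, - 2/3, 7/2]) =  [ - 10, - 10, - 7 , - 5,  -  9/2, - 3.02,- 2, -2, - 1, - 2/3, 1/7,9/14,2, 2, 7/2, 5,7, 9]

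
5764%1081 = 359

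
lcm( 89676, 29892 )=89676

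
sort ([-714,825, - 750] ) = [-750 , - 714, 825]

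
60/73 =60/73= 0.82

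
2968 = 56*53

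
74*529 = 39146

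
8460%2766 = 162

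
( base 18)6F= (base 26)4J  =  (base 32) 3R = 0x7B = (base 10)123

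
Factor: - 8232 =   -  2^3*3^1*7^3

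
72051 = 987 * 73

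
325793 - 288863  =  36930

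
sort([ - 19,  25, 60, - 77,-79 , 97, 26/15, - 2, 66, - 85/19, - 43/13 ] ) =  [- 79, - 77, - 19,  -  85/19, - 43/13,-2,26/15, 25, 60, 66, 97]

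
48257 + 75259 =123516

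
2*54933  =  109866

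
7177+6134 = 13311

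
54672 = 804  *68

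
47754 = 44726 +3028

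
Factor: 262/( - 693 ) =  - 2^1* 3^( - 2)*7^( - 1 )*11^( - 1 ) *131^1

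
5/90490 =1/18098 = 0.00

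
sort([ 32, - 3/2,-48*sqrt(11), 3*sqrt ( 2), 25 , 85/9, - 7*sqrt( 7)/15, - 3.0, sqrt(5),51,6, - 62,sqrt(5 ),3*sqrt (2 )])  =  [- 48*sqrt(11), - 62,-3.0,-3/2, - 7*sqrt( 7 ) /15,  sqrt (5),  sqrt(5),3*sqrt( 2),3 *sqrt(  2),  6,85/9,25, 32,51]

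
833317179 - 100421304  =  732895875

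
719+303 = 1022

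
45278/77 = 588 + 2/77 = 588.03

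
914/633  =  914/633=1.44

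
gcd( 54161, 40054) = 1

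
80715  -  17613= 63102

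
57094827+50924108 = 108018935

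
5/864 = 5/864 = 0.01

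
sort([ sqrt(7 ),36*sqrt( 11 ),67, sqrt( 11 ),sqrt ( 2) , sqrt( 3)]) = [sqrt(2 ), sqrt( 3 ) , sqrt( 7),sqrt( 11 ),67,  36*sqrt( 11 )]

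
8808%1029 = 576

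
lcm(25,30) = 150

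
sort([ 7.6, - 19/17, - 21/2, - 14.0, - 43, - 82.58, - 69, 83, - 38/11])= [ - 82.58,  -  69, - 43,- 14.0, - 21/2, - 38/11, - 19/17, 7.6, 83 ] 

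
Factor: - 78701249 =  - 11^1*19^2*19819^1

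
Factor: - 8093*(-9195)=74415135   =  3^1*5^1*613^1*8093^1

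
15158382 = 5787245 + 9371137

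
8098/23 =8098/23 = 352.09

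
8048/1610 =4024/805 = 5.00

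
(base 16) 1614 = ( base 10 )5652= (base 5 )140102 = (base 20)E2C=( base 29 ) 6kq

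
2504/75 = 33+29/75 = 33.39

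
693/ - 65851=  - 693/65851 = -  0.01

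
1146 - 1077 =69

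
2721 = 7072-4351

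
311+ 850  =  1161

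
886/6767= 886/6767 = 0.13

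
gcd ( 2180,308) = 4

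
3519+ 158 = 3677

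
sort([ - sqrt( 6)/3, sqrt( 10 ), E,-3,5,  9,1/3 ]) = [  -  3, - sqrt( 6)/3, 1/3,E,sqrt( 10),5,9]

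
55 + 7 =62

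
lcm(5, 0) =0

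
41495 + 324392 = 365887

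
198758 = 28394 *7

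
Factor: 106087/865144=2^( - 3)*7^( - 2 ) * 2207^( - 1 ) * 106087^1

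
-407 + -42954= - 43361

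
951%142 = 99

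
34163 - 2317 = 31846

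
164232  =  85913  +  78319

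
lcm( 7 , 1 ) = 7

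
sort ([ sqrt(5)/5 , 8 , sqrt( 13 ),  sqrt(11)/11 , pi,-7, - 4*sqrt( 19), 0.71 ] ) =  [ - 4*sqrt ( 19) ,  -  7,sqrt(11)/11,  sqrt(5 )/5, 0.71, pi, sqrt(13),8]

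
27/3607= 27/3607= 0.01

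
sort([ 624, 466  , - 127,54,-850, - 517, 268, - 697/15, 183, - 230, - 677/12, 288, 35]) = [ - 850, - 517, - 230, - 127, - 677/12, - 697/15, 35,54,183 , 268,  288 , 466,624]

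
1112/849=1 + 263/849 = 1.31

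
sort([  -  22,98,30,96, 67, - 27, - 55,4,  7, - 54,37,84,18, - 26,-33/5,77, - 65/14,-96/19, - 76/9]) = [ - 55,  -  54, - 27,-26, - 22 ,  -  76/9,-33/5, - 96/19, - 65/14, 4,7, 18,30,37,67,77,84 , 96,98 ] 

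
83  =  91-8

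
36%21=15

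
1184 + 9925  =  11109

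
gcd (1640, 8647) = 1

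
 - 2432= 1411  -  3843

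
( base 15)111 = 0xF1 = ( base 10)241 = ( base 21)BA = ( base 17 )E3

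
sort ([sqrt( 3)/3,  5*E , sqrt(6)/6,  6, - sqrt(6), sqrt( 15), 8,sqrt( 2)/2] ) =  [ - sqrt(6), sqrt( 6)/6 , sqrt(3)/3, sqrt( 2)/2  ,  sqrt( 15 ), 6,8,5*E ]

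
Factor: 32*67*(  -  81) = -2^5*3^4*67^1=- 173664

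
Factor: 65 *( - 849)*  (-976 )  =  2^4 *3^1*5^1*13^1* 61^1*283^1= 53860560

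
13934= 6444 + 7490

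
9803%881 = 112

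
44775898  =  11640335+33135563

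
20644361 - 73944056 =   -  53299695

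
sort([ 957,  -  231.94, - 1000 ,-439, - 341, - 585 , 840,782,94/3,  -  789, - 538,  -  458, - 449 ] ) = [-1000, - 789,  -  585 ,-538, - 458, - 449,-439 , - 341, - 231.94, 94/3,782,840,  957 ] 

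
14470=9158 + 5312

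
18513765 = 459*40335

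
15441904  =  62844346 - 47402442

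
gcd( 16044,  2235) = 3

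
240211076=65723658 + 174487418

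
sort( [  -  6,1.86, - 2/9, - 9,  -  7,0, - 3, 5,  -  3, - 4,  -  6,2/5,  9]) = [ - 9,-7, - 6,-6, - 4, - 3, - 3, - 2/9,0 , 2/5, 1.86,5, 9] 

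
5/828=5/828   =  0.01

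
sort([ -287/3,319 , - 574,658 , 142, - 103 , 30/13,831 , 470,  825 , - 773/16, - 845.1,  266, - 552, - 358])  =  [-845.1, - 574, - 552 , - 358, - 103  , - 287/3, - 773/16,30/13,142, 266, 319,  470,  658,  825,  831]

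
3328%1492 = 344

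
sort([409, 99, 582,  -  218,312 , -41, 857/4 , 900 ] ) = [ - 218, - 41,99,  857/4 , 312,409, 582,900]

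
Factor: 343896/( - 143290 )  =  -12/5 = - 2^2  *3^1*5^( - 1 ) 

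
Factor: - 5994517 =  - 5994517^1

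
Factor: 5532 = 2^2 * 3^1*461^1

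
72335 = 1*72335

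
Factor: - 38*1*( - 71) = 2698 = 2^1*19^1*71^1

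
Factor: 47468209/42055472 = 2^(-4)*151^1*193^(-1)*13619^( - 1)*314359^1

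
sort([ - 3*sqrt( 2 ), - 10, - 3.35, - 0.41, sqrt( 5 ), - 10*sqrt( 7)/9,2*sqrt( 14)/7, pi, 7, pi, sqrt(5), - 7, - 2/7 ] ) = [  -  10, - 7, - 3*sqrt( 2), - 3.35,-10*sqrt(7)/9,  -  0.41, - 2/7, 2* sqrt( 14 )/7, sqrt( 5), sqrt( 5 ), pi , pi, 7]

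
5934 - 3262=2672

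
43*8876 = 381668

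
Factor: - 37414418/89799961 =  -2^1*18707209^1*  89799961^( - 1)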